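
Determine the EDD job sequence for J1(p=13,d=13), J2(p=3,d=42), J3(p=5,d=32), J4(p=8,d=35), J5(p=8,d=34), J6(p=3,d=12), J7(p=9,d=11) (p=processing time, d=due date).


EDD: sort by earliest due date
  J7: d=11, p=9
  J6: d=12, p=3
  J1: d=13, p=13
  J3: d=32, p=5
  J5: d=34, p=8
  J4: d=35, p=8
  J2: d=42, p=3
Order: J7 → J6 → J1 → J3 → J5 → J4 → J2


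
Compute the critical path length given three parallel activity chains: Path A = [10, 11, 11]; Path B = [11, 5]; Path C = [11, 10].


Path A: 10 + 11 + 11 = 32
Path B: 11 + 5 = 16
Path C: 11 + 10 = 21
Critical path = longest = max(32, 16, 21)
= 32 (Path A)


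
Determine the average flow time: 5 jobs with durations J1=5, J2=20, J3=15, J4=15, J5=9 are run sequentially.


Completion times:
  J1: completes at 5
  J2: completes at 25
  J3: completes at 40
  J4: completes at 55
  J5: completes at 64
Sum = 189
Average = 189/5
= 37.80


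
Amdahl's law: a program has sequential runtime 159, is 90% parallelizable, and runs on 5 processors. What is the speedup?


Amdahl's law: T_p = T × ((1-p) + p/N)
= 159 × ((1-0.9) + 0.9/5)
= 159 × (0.10 + 0.1800)
= 159 × 0.2800
= 44.52
Speedup = 159/44.52
= 3.57×


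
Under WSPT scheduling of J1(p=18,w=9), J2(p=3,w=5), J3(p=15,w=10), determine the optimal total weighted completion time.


WSPT order (by p/w): J2 → J3 → J1
  J2: C=3, w·C=5×3=15
  J3: C=18, w·C=10×18=180
  J1: C=36, w·C=9×36=324
Σ w·C = 519
= 519


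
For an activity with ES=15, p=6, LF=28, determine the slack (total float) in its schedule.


EF = ES + duration = 15 + 6 = 21
LS = LF - duration = 28 - 6 = 22
Total Float = LF - EF = 28 - 21
(or LS - ES = 22 - 15)
= 7


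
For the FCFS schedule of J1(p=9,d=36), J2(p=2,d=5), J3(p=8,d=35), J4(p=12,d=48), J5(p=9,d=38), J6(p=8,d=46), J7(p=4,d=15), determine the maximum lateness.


Lateness per job (L = C - d):
  J1: C=9, d=36, L=-27
  J2: C=11, d=5, L=6
  J3: C=19, d=35, L=-16
  J4: C=31, d=48, L=-17
  J5: C=40, d=38, L=2
  J6: C=48, d=46, L=2
  J7: C=52, d=15, L=37
Lmax = max(-27, 6, -16, -17, 2, 2, 37)
= 37


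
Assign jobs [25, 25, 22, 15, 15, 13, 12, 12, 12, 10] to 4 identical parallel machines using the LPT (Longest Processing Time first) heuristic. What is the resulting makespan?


Jobs (LPT sorted): [25, 25, 22, 15, 15, 13, 12, 12, 12, 10]
Machines: 4
  J=25 → Machine 1 (load: 0+25=25)
  J=25 → Machine 2 (load: 0+25=25)
  J=22 → Machine 3 (load: 0+22=22)
  J=15 → Machine 4 (load: 0+15=15)
  J=15 → Machine 4 (load: 15+15=30)
  J=13 → Machine 3 (load: 22+13=35)
  J=12 → Machine 1 (load: 25+12=37)
  J=12 → Machine 2 (load: 25+12=37)
  J=12 → Machine 4 (load: 30+12=42)
  J=10 → Machine 3 (load: 35+10=45)
Machine loads: [37, 37, 45, 42]
Makespan = max = 45 time units


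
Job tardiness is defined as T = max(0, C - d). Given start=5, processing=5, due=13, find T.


Completion = start + processing = 5 + 5 = 10
Tardiness = max(0, C - d) = max(0, 10 - 13)
= max(0, -3)
= 0


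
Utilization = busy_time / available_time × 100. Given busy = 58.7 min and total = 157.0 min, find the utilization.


Utilization = busy / total × 100
= 58.7 / 157.0 × 100
= 37.4%


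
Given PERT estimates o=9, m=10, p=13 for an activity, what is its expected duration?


te = (o + 4m + p) / 6
= (9 + 4×10 + 13) / 6
= (9 + 40 + 13) / 6
= 62 / 6
= 10.33


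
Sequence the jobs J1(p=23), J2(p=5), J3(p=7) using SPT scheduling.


SPT: sort by shortest processing time
  J2: p=5
  J3: p=7
  J1: p=23
Order: J2 → J3 → J1


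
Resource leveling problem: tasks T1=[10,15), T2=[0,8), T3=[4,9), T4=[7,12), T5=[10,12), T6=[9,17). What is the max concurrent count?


Check each time point for overlaps:
  t=10: 4 tasks active (T1, T4, T5, T6)
Max concurrent = 4


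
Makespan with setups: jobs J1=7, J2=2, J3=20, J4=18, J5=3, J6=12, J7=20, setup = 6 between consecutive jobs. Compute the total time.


Makespan = Σ processing + (n-1) × setup
= (7 + 2 + 20 + 18 + 3 + 12 + 20) + (7-1)×6
= 82 + 36
= 118 time units


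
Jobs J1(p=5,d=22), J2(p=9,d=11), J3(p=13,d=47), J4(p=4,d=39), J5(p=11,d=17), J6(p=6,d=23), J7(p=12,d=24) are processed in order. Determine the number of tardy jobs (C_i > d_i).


Completion vs due date:
  J1: C=5, d=22 → on time
  J2: C=14, d=11 → TARDY
  J3: C=27, d=47 → on time
  J4: C=31, d=39 → on time
  J5: C=42, d=17 → TARDY
  J6: C=48, d=23 → TARDY
  J7: C=60, d=24 → TARDY
Tardy jobs: J2, J5, J6, J7
Count = 4


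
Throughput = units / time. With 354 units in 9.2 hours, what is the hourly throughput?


Throughput = units / time
= 354 / 9.2
= 38.5 units/hour


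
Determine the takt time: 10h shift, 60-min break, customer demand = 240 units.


Available = 10×60 - 60 = 540 min
Takt time = 540 / 240
= 2.25 min/unit


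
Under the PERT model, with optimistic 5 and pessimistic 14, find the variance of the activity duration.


σ² = ((p - o) / 6)² = (p - o)² / 36
= (14 - 5)² / 36
= 9² / 36
= 81 / 36
= 2.2500


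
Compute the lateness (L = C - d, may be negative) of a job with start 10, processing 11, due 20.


Completion = 10 + 11 = 21
Lateness = C - d = 21 - 20
= 1


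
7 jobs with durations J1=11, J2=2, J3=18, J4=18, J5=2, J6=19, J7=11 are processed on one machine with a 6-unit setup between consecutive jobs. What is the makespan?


Makespan = Σ processing + (n-1) × setup
= (11 + 2 + 18 + 18 + 2 + 19 + 11) + (7-1)×6
= 81 + 36
= 117 time units


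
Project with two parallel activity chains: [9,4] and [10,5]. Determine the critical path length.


Path A: 9 + 4 = 13
Path B: 10 + 5 = 15
Critical path = longest = max(13, 15)
= 15 (Path B)


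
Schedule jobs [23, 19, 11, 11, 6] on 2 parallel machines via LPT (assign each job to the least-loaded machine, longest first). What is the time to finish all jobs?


Jobs (LPT sorted): [23, 19, 11, 11, 6]
Machines: 2
  J=23 → Machine 1 (load: 0+23=23)
  J=19 → Machine 2 (load: 0+19=19)
  J=11 → Machine 2 (load: 19+11=30)
  J=11 → Machine 1 (load: 23+11=34)
  J=6 → Machine 2 (load: 30+6=36)
Machine loads: [34, 36]
Makespan = max = 36 time units


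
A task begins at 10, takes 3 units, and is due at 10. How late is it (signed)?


Completion = 10 + 3 = 13
Lateness = C - d = 13 - 10
= 3


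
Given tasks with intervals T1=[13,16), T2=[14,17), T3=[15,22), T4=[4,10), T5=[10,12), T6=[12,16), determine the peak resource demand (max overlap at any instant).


Check each time point for overlaps:
  t=15: 4 tasks active (T1, T2, T3, T6)
Max concurrent = 4


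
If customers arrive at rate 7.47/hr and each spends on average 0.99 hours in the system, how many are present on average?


Little's law: L = λ × W
= 7.47 × 0.99
= 7.40


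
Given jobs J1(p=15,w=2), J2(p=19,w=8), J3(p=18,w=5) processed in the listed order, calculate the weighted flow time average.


Completion times:
  J1: C=15, w×C=2×15=30
  J2: C=34, w×C=8×34=272
  J3: C=52, w×C=5×52=260
Sum w×C = 562
Sum w = 15
Weighted avg = 562/15
= 37.47


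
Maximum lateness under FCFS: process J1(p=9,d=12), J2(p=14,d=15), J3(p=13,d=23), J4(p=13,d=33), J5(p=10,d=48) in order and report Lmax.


Lateness per job (L = C - d):
  J1: C=9, d=12, L=-3
  J2: C=23, d=15, L=8
  J3: C=36, d=23, L=13
  J4: C=49, d=33, L=16
  J5: C=59, d=48, L=11
Lmax = max(-3, 8, 13, 16, 11)
= 16


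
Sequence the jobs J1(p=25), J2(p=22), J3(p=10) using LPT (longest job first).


LPT: sort by longest processing time first
  J1: p=25
  J2: p=22
  J3: p=10
Order: J1 → J2 → J3


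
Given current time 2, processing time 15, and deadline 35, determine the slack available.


Slack = due - current_time - processing
= 35 - 2 - 15
= 18


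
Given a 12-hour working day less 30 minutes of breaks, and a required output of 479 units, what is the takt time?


Available = 12×60 - 30 = 690 min
Takt time = 690 / 479
= 1.44 min/unit


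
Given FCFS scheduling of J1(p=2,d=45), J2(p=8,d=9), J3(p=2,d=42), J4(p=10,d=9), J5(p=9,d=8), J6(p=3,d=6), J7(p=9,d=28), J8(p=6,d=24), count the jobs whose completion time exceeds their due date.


Completion vs due date:
  J1: C=2, d=45 → on time
  J2: C=10, d=9 → TARDY
  J3: C=12, d=42 → on time
  J4: C=22, d=9 → TARDY
  J5: C=31, d=8 → TARDY
  J6: C=34, d=6 → TARDY
  J7: C=43, d=28 → TARDY
  J8: C=49, d=24 → TARDY
Tardy jobs: J2, J4, J5, J6, J7, J8
Count = 6


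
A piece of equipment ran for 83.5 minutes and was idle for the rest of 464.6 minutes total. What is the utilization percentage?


Utilization = busy / total × 100
= 83.5 / 464.6 × 100
= 18.0%


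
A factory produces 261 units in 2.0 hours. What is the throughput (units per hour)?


Throughput = units / time
= 261 / 2.0
= 130.5 units/hour


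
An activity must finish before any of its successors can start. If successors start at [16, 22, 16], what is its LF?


LF = min of all successor start times
Successors start at: [16, 22, 16]
LF = min(16, 22, 16)
= 16


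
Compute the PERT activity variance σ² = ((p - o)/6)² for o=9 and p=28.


σ² = ((p - o) / 6)² = (p - o)² / 36
= (28 - 9)² / 36
= 19² / 36
= 361 / 36
= 10.0278


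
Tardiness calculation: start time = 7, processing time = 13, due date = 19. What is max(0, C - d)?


Completion = start + processing = 7 + 13 = 20
Tardiness = max(0, C - d) = max(0, 20 - 19)
= max(0, 1)
= 1


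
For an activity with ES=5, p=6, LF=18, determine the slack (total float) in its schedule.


EF = ES + duration = 5 + 6 = 11
LS = LF - duration = 18 - 6 = 12
Total Float = LF - EF = 18 - 11
(or LS - ES = 12 - 5)
= 7


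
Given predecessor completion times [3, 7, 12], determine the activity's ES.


ES = max of all predecessor completion times
Predecessors: [3, 7, 12]
ES = max(3, 7, 12)
= 12


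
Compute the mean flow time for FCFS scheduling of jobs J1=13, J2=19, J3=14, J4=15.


Completion times:
  J1: completes at 13
  J2: completes at 32
  J3: completes at 46
  J4: completes at 61
Sum = 152
Average = 152/4
= 38.00


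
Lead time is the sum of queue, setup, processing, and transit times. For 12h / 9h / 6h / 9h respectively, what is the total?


Lead time = queue + setup + processing + transit
= 12 + 9 + 6 + 9
= 36 hours


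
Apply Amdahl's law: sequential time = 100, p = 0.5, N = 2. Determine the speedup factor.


Amdahl's law: T_p = T × ((1-p) + p/N)
= 100 × ((1-0.5) + 0.5/2)
= 100 × (0.50 + 0.2500)
= 100 × 0.7500
= 75.00
Speedup = 100/75.00
= 1.33×


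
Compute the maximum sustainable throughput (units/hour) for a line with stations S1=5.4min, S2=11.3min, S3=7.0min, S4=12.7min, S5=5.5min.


Bottleneck = longest station time
Station times: [5.4, 11.3, 7.0, 12.7, 5.5]
Max = 12.7 min
Rate = 60 / 12.7
= 4.72 units/hour (bottleneck: 12.7min)


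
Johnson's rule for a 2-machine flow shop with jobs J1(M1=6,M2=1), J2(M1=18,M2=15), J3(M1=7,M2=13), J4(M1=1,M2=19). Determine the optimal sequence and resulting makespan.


Johnson's rule:
Group 1 (M1≤M2, sort by M1): ['J4', 'J3']
Group 2 (M1>M2, sort desc M2): ['J2', 'J1']
Sequence: J4 → J3 → J2 → J1
Makespan calculation:
  J4: M1 done=1, M2 done=20
  J3: M1 done=8, M2 done=33
  J2: M1 done=26, M2 done=48
  J1: M1 done=32, M2 done=49
= Sequence: J4 → J3 → J2 → J1, Makespan: 49


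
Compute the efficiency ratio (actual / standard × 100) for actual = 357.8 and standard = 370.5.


Efficiency = (actual / standard) × 100
= (357.8 / 370.5) × 100
= 96.6%


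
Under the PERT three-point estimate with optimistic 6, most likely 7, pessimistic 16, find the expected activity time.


te = (o + 4m + p) / 6
= (6 + 4×7 + 16) / 6
= (6 + 28 + 16) / 6
= 50 / 6
= 8.33


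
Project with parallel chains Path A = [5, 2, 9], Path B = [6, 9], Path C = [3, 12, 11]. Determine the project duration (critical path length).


Path A: 5 + 2 + 9 = 16
Path B: 6 + 9 = 15
Path C: 3 + 12 + 11 = 26
Critical path = longest = max(16, 15, 26)
= 26 (Path C)


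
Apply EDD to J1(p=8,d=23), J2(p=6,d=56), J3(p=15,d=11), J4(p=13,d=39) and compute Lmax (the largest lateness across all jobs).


EDD order: J3 → J1 → J4 → J2
Completion and lateness:
  J3: C=15, d=11, L=15-11=4
  J1: C=23, d=23, L=23-23=0
  J4: C=36, d=39, L=36-39=-3
  J2: C=42, d=56, L=42-56=-14
Lmax = max(4, 0, -3, -14)
= 4


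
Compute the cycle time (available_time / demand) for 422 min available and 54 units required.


Cycle time = available time / demand
= 422 / 54
= 7.81 min/unit


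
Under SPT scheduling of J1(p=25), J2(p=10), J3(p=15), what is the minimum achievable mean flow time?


SPT order: J2 → J3 → J1
Completion times:
  J2: C=10
  J3: C=25
  J1: C=50
Sum = 85, n = 3
Mean flow = 85/3
= 28.33


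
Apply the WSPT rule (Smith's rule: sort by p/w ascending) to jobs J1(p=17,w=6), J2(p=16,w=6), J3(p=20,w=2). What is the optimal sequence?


WSPT (Smith's rule): sort by p/w ascending
  J2: p/w = 16/6 = 2.667
  J1: p/w = 17/6 = 2.833
  J3: p/w = 20/2 = 10.000
Order: J2 → J1 → J3


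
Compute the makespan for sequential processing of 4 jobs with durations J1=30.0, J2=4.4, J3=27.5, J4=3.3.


Sequential makespan: sum all processing times
= 30.0 + 4.4 + 27.5 + 3.3
= 65.2 time units


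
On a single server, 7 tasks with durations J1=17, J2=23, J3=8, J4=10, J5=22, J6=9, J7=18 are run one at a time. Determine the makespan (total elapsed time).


Sequential makespan: sum all processing times
= 17 + 23 + 8 + 10 + 22 + 9 + 18
= 107 time units


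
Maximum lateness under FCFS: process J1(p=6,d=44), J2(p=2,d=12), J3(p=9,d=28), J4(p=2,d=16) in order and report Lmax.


Lateness per job (L = C - d):
  J1: C=6, d=44, L=-38
  J2: C=8, d=12, L=-4
  J3: C=17, d=28, L=-11
  J4: C=19, d=16, L=3
Lmax = max(-38, -4, -11, 3)
= 3


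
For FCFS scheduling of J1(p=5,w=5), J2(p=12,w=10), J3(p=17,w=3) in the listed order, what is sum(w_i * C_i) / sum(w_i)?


Completion times:
  J1: C=5, w×C=5×5=25
  J2: C=17, w×C=10×17=170
  J3: C=34, w×C=3×34=102
Sum w×C = 297
Sum w = 18
Weighted avg = 297/18
= 16.50


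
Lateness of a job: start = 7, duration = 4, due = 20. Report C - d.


Completion = 7 + 4 = 11
Lateness = C - d = 11 - 20
= -9


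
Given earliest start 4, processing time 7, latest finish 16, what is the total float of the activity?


EF = ES + duration = 4 + 7 = 11
LS = LF - duration = 16 - 7 = 9
Total Float = LF - EF = 16 - 11
(or LS - ES = 9 - 4)
= 5


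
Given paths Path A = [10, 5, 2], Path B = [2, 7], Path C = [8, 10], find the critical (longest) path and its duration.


Path A: 10 + 5 + 2 = 17
Path B: 2 + 7 = 9
Path C: 8 + 10 = 18
Critical path = longest = max(17, 9, 18)
= 18 (Path C)


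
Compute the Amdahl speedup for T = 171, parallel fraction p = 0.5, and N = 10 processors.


Amdahl's law: T_p = T × ((1-p) + p/N)
= 171 × ((1-0.5) + 0.5/10)
= 171 × (0.50 + 0.0500)
= 171 × 0.5500
= 94.05
Speedup = 171/94.05
= 1.82×


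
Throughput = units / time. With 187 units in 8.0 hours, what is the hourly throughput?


Throughput = units / time
= 187 / 8.0
= 23.4 units/hour


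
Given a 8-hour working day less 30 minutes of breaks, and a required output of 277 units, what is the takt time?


Available = 8×60 - 30 = 450 min
Takt time = 450 / 277
= 1.62 min/unit


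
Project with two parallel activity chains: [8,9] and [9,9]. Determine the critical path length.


Path A: 8 + 9 = 17
Path B: 9 + 9 = 18
Critical path = longest = max(17, 18)
= 18 (Path B)


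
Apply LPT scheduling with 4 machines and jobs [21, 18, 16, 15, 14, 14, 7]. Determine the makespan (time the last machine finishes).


Jobs (LPT sorted): [21, 18, 16, 15, 14, 14, 7]
Machines: 4
  J=21 → Machine 1 (load: 0+21=21)
  J=18 → Machine 2 (load: 0+18=18)
  J=16 → Machine 3 (load: 0+16=16)
  J=15 → Machine 4 (load: 0+15=15)
  J=14 → Machine 4 (load: 15+14=29)
  J=14 → Machine 3 (load: 16+14=30)
  J=7 → Machine 2 (load: 18+7=25)
Machine loads: [21, 25, 30, 29]
Makespan = max = 30 time units


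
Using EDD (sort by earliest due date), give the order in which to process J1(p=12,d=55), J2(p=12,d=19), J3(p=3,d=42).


EDD: sort by earliest due date
  J2: d=19, p=12
  J3: d=42, p=3
  J1: d=55, p=12
Order: J2 → J3 → J1


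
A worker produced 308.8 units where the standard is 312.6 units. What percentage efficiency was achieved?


Efficiency = (actual / standard) × 100
= (308.8 / 312.6) × 100
= 98.8%


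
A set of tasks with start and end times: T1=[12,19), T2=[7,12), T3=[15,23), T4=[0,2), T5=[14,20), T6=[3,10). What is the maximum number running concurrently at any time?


Check each time point for overlaps:
  t=15: 3 tasks active (T1, T3, T5)
Max concurrent = 3


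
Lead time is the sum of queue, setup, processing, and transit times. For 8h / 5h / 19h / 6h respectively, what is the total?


Lead time = queue + setup + processing + transit
= 8 + 5 + 19 + 6
= 38 hours


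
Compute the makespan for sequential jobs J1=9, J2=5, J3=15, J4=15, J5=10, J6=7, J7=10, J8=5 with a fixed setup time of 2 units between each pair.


Makespan = Σ processing + (n-1) × setup
= (9 + 5 + 15 + 15 + 10 + 7 + 10 + 5) + (8-1)×2
= 76 + 14
= 90 time units


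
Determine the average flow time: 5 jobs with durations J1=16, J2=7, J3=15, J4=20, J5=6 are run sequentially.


Completion times:
  J1: completes at 16
  J2: completes at 23
  J3: completes at 38
  J4: completes at 58
  J5: completes at 64
Sum = 199
Average = 199/5
= 39.80


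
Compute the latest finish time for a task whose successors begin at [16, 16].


LF = min of all successor start times
Successors start at: [16, 16]
LF = min(16, 16)
= 16


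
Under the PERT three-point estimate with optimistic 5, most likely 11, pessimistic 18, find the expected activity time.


te = (o + 4m + p) / 6
= (5 + 4×11 + 18) / 6
= (5 + 44 + 18) / 6
= 67 / 6
= 11.17


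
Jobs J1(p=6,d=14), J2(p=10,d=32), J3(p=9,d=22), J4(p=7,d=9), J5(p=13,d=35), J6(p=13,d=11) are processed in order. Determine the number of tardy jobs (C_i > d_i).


Completion vs due date:
  J1: C=6, d=14 → on time
  J2: C=16, d=32 → on time
  J3: C=25, d=22 → TARDY
  J4: C=32, d=9 → TARDY
  J5: C=45, d=35 → TARDY
  J6: C=58, d=11 → TARDY
Tardy jobs: J3, J4, J5, J6
Count = 4


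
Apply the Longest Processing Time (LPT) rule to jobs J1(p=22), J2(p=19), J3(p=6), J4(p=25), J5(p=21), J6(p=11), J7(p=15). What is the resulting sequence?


LPT: sort by longest processing time first
  J4: p=25
  J1: p=22
  J5: p=21
  J2: p=19
  J7: p=15
  J6: p=11
  J3: p=6
Order: J4 → J1 → J5 → J2 → J7 → J6 → J3


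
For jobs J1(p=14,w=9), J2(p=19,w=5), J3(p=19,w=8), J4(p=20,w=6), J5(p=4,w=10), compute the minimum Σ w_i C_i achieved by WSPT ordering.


WSPT order (by p/w): J5 → J1 → J3 → J4 → J2
  J5: C=4, w·C=10×4=40
  J1: C=18, w·C=9×18=162
  J3: C=37, w·C=8×37=296
  J4: C=57, w·C=6×57=342
  J2: C=76, w·C=5×76=380
Σ w·C = 1220
= 1220


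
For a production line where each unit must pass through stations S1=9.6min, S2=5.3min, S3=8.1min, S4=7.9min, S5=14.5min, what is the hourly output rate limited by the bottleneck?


Bottleneck = longest station time
Station times: [9.6, 5.3, 8.1, 7.9, 14.5]
Max = 14.5 min
Rate = 60 / 14.5
= 4.14 units/hour (bottleneck: 14.5min)


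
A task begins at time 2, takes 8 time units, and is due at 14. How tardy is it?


Completion = start + processing = 2 + 8 = 10
Tardiness = max(0, C - d) = max(0, 10 - 14)
= max(0, -4)
= 0


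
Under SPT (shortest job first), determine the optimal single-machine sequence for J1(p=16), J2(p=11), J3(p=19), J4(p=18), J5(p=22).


SPT: sort by shortest processing time
  J2: p=11
  J1: p=16
  J4: p=18
  J3: p=19
  J5: p=22
Order: J2 → J1 → J4 → J3 → J5


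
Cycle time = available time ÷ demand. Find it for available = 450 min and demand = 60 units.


Cycle time = available time / demand
= 450 / 60
= 7.50 min/unit


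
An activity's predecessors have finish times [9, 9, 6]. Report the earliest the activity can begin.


ES = max of all predecessor completion times
Predecessors: [9, 9, 6]
ES = max(9, 9, 6)
= 9


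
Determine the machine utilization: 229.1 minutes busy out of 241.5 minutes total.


Utilization = busy / total × 100
= 229.1 / 241.5 × 100
= 94.9%


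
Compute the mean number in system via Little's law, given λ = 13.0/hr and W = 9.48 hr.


Little's law: L = λ × W
= 13.0 × 9.48
= 123.24


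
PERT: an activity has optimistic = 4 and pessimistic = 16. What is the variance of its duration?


σ² = ((p - o) / 6)² = (p - o)² / 36
= (16 - 4)² / 36
= 12² / 36
= 144 / 36
= 4.0000


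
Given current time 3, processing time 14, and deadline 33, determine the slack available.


Slack = due - current_time - processing
= 33 - 3 - 14
= 16


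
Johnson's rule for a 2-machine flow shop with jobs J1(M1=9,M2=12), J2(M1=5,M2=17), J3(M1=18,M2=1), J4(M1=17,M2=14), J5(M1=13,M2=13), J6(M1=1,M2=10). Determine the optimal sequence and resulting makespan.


Johnson's rule:
Group 1 (M1≤M2, sort by M1): ['J6', 'J2', 'J1', 'J5']
Group 2 (M1>M2, sort desc M2): ['J4', 'J3']
Sequence: J6 → J2 → J1 → J5 → J4 → J3
Makespan calculation:
  J6: M1 done=1, M2 done=11
  J2: M1 done=6, M2 done=28
  J1: M1 done=15, M2 done=40
  J5: M1 done=28, M2 done=53
  J4: M1 done=45, M2 done=67
  J3: M1 done=63, M2 done=68
= Sequence: J6 → J2 → J1 → J5 → J4 → J3, Makespan: 68


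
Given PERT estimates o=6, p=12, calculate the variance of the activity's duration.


σ² = ((p - o) / 6)² = (p - o)² / 36
= (12 - 6)² / 36
= 6² / 36
= 36 / 36
= 1.0000


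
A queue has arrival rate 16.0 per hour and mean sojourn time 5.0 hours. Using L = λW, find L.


Little's law: L = λ × W
= 16.0 × 5.0
= 80.00


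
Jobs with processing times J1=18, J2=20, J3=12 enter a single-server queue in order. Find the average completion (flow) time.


Completion times:
  J1: completes at 18
  J2: completes at 38
  J3: completes at 50
Sum = 106
Average = 106/3
= 35.33


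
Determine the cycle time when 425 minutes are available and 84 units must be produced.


Cycle time = available time / demand
= 425 / 84
= 5.06 min/unit


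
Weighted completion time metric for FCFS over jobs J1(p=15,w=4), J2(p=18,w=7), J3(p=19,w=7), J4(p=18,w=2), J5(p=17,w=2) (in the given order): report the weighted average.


Completion times:
  J1: C=15, w×C=4×15=60
  J2: C=33, w×C=7×33=231
  J3: C=52, w×C=7×52=364
  J4: C=70, w×C=2×70=140
  J5: C=87, w×C=2×87=174
Sum w×C = 969
Sum w = 22
Weighted avg = 969/22
= 44.05


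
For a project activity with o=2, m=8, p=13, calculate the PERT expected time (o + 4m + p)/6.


te = (o + 4m + p) / 6
= (2 + 4×8 + 13) / 6
= (2 + 32 + 13) / 6
= 47 / 6
= 7.83


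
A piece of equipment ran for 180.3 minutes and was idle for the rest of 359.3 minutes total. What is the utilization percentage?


Utilization = busy / total × 100
= 180.3 / 359.3 × 100
= 50.2%


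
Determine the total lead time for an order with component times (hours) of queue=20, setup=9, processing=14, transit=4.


Lead time = queue + setup + processing + transit
= 20 + 9 + 14 + 4
= 47 hours


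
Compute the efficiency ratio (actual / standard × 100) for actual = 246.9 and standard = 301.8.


Efficiency = (actual / standard) × 100
= (246.9 / 301.8) × 100
= 81.8%


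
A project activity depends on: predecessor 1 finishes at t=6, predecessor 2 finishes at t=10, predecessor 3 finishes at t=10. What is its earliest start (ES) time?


ES = max of all predecessor completion times
Predecessors: [6, 10, 10]
ES = max(6, 10, 10)
= 10


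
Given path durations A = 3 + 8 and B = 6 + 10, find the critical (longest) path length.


Path A: 3 + 8 = 11
Path B: 6 + 10 = 16
Critical path = longest = max(11, 16)
= 16 (Path B)


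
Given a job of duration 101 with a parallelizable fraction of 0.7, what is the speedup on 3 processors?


Amdahl's law: T_p = T × ((1-p) + p/N)
= 101 × ((1-0.7) + 0.7/3)
= 101 × (0.30 + 0.2333)
= 101 × 0.5333
= 53.87
Speedup = 101/53.87
= 1.88×


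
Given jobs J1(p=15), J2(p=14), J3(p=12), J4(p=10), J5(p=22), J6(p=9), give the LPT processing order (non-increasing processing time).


LPT: sort by longest processing time first
  J5: p=22
  J1: p=15
  J2: p=14
  J3: p=12
  J4: p=10
  J6: p=9
Order: J5 → J1 → J2 → J3 → J4 → J6


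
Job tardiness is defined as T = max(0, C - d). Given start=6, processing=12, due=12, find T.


Completion = start + processing = 6 + 12 = 18
Tardiness = max(0, C - d) = max(0, 18 - 12)
= max(0, 6)
= 6


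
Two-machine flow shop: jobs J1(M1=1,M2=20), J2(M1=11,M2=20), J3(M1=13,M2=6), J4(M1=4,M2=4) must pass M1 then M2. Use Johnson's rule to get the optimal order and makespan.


Johnson's rule:
Group 1 (M1≤M2, sort by M1): ['J1', 'J4', 'J2']
Group 2 (M1>M2, sort desc M2): ['J3']
Sequence: J1 → J4 → J2 → J3
Makespan calculation:
  J1: M1 done=1, M2 done=21
  J4: M1 done=5, M2 done=25
  J2: M1 done=16, M2 done=45
  J3: M1 done=29, M2 done=51
= Sequence: J1 → J4 → J2 → J3, Makespan: 51


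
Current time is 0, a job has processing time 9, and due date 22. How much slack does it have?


Slack = due - current_time - processing
= 22 - 0 - 9
= 13


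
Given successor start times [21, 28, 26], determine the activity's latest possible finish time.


LF = min of all successor start times
Successors start at: [21, 28, 26]
LF = min(21, 28, 26)
= 21


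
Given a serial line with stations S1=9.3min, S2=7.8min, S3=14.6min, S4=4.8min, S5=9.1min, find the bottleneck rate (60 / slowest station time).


Bottleneck = longest station time
Station times: [9.3, 7.8, 14.6, 4.8, 9.1]
Max = 14.6 min
Rate = 60 / 14.6
= 4.11 units/hour (bottleneck: 14.6min)


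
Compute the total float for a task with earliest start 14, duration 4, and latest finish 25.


EF = ES + duration = 14 + 4 = 18
LS = LF - duration = 25 - 4 = 21
Total Float = LF - EF = 25 - 18
(or LS - ES = 21 - 14)
= 7


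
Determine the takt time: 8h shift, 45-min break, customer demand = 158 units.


Available = 8×60 - 45 = 435 min
Takt time = 435 / 158
= 2.75 min/unit


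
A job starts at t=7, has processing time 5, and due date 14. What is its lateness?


Completion = 7 + 5 = 12
Lateness = C - d = 12 - 14
= -2


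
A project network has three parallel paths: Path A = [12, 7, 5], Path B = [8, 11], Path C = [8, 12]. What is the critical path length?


Path A: 12 + 7 + 5 = 24
Path B: 8 + 11 = 19
Path C: 8 + 12 = 20
Critical path = longest = max(24, 19, 20)
= 24 (Path A)


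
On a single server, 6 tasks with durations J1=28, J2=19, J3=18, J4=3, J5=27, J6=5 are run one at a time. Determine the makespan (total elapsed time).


Sequential makespan: sum all processing times
= 28 + 19 + 18 + 3 + 27 + 5
= 100 time units


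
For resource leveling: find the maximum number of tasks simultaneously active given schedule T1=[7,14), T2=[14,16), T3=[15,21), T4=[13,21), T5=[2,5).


Check each time point for overlaps:
  t=15: 3 tasks active (T2, T3, T4)
Max concurrent = 3


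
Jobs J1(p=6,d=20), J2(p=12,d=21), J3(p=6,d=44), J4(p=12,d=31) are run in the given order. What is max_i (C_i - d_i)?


Lateness per job (L = C - d):
  J1: C=6, d=20, L=-14
  J2: C=18, d=21, L=-3
  J3: C=24, d=44, L=-20
  J4: C=36, d=31, L=5
Lmax = max(-14, -3, -20, 5)
= 5


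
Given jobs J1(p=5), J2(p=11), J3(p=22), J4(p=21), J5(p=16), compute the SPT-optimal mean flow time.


SPT order: J1 → J2 → J5 → J4 → J3
Completion times:
  J1: C=5
  J2: C=16
  J5: C=32
  J4: C=53
  J3: C=75
Sum = 181, n = 5
Mean flow = 181/5
= 36.20


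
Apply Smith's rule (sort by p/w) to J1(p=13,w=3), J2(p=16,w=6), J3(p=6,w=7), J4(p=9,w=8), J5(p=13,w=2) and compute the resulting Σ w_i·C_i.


WSPT order (by p/w): J3 → J4 → J2 → J1 → J5
  J3: C=6, w·C=7×6=42
  J4: C=15, w·C=8×15=120
  J2: C=31, w·C=6×31=186
  J1: C=44, w·C=3×44=132
  J5: C=57, w·C=2×57=114
Σ w·C = 594
= 594


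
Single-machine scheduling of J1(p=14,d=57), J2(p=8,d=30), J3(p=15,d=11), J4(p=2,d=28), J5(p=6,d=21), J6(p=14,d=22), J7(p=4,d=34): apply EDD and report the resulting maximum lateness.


EDD order: J3 → J5 → J6 → J4 → J2 → J7 → J1
Completion and lateness:
  J3: C=15, d=11, L=15-11=4
  J5: C=21, d=21, L=21-21=0
  J6: C=35, d=22, L=35-22=13
  J4: C=37, d=28, L=37-28=9
  J2: C=45, d=30, L=45-30=15
  J7: C=49, d=34, L=49-34=15
  J1: C=63, d=57, L=63-57=6
Lmax = max(4, 0, 13, 9, 15, 15, 6)
= 15


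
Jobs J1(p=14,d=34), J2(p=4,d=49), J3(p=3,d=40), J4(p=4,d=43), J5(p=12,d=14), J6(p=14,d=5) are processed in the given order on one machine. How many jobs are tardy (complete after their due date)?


Completion vs due date:
  J1: C=14, d=34 → on time
  J2: C=18, d=49 → on time
  J3: C=21, d=40 → on time
  J4: C=25, d=43 → on time
  J5: C=37, d=14 → TARDY
  J6: C=51, d=5 → TARDY
Tardy jobs: J5, J6
Count = 2


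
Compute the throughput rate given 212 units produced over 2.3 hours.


Throughput = units / time
= 212 / 2.3
= 92.2 units/hour


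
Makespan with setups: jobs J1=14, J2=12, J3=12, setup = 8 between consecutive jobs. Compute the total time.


Makespan = Σ processing + (n-1) × setup
= (14 + 12 + 12) + (3-1)×8
= 38 + 16
= 54 time units


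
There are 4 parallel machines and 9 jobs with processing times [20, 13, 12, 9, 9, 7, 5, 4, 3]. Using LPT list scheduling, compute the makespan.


Jobs (LPT sorted): [20, 13, 12, 9, 9, 7, 5, 4, 3]
Machines: 4
  J=20 → Machine 1 (load: 0+20=20)
  J=13 → Machine 2 (load: 0+13=13)
  J=12 → Machine 3 (load: 0+12=12)
  J=9 → Machine 4 (load: 0+9=9)
  J=9 → Machine 4 (load: 9+9=18)
  J=7 → Machine 3 (load: 12+7=19)
  J=5 → Machine 2 (load: 13+5=18)
  J=4 → Machine 2 (load: 18+4=22)
  J=3 → Machine 4 (load: 18+3=21)
Machine loads: [20, 22, 19, 21]
Makespan = max = 22 time units


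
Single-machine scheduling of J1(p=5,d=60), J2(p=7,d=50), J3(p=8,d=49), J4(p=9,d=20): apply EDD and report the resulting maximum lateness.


EDD order: J4 → J3 → J2 → J1
Completion and lateness:
  J4: C=9, d=20, L=9-20=-11
  J3: C=17, d=49, L=17-49=-32
  J2: C=24, d=50, L=24-50=-26
  J1: C=29, d=60, L=29-60=-31
Lmax = max(-11, -32, -26, -31)
= -11


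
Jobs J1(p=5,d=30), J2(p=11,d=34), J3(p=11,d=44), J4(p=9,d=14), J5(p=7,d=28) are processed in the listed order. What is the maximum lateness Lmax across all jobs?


Lateness per job (L = C - d):
  J1: C=5, d=30, L=-25
  J2: C=16, d=34, L=-18
  J3: C=27, d=44, L=-17
  J4: C=36, d=14, L=22
  J5: C=43, d=28, L=15
Lmax = max(-25, -18, -17, 22, 15)
= 22


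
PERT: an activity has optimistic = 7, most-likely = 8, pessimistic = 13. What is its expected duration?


te = (o + 4m + p) / 6
= (7 + 4×8 + 13) / 6
= (7 + 32 + 13) / 6
= 52 / 6
= 8.67


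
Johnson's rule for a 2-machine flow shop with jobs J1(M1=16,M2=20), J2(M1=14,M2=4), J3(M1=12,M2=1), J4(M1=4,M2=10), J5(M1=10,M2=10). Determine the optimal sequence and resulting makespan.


Johnson's rule:
Group 1 (M1≤M2, sort by M1): ['J4', 'J5', 'J1']
Group 2 (M1>M2, sort desc M2): ['J2', 'J3']
Sequence: J4 → J5 → J1 → J2 → J3
Makespan calculation:
  J4: M1 done=4, M2 done=14
  J5: M1 done=14, M2 done=24
  J1: M1 done=30, M2 done=50
  J2: M1 done=44, M2 done=54
  J3: M1 done=56, M2 done=57
= Sequence: J4 → J5 → J1 → J2 → J3, Makespan: 57


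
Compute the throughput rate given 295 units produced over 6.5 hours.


Throughput = units / time
= 295 / 6.5
= 45.4 units/hour


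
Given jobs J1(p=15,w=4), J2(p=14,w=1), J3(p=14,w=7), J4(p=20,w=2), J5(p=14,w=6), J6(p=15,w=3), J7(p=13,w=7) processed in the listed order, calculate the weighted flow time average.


Completion times:
  J1: C=15, w×C=4×15=60
  J2: C=29, w×C=1×29=29
  J3: C=43, w×C=7×43=301
  J4: C=63, w×C=2×63=126
  J5: C=77, w×C=6×77=462
  J6: C=92, w×C=3×92=276
  J7: C=105, w×C=7×105=735
Sum w×C = 1989
Sum w = 30
Weighted avg = 1989/30
= 66.30


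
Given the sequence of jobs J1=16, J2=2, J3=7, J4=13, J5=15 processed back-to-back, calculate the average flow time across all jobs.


Completion times:
  J1: completes at 16
  J2: completes at 18
  J3: completes at 25
  J4: completes at 38
  J5: completes at 53
Sum = 150
Average = 150/5
= 30.00


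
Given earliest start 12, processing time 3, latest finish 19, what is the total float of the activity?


EF = ES + duration = 12 + 3 = 15
LS = LF - duration = 19 - 3 = 16
Total Float = LF - EF = 19 - 15
(or LS - ES = 16 - 12)
= 4


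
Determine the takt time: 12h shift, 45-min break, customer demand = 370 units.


Available = 12×60 - 45 = 675 min
Takt time = 675 / 370
= 1.82 min/unit


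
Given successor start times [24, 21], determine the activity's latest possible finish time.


LF = min of all successor start times
Successors start at: [24, 21]
LF = min(24, 21)
= 21


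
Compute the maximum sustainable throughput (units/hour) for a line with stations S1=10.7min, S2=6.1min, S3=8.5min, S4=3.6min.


Bottleneck = longest station time
Station times: [10.7, 6.1, 8.5, 3.6]
Max = 10.7 min
Rate = 60 / 10.7
= 5.61 units/hour (bottleneck: 10.7min)


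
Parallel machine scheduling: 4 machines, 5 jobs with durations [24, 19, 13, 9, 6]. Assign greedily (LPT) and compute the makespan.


Jobs (LPT sorted): [24, 19, 13, 9, 6]
Machines: 4
  J=24 → Machine 1 (load: 0+24=24)
  J=19 → Machine 2 (load: 0+19=19)
  J=13 → Machine 3 (load: 0+13=13)
  J=9 → Machine 4 (load: 0+9=9)
  J=6 → Machine 4 (load: 9+6=15)
Machine loads: [24, 19, 13, 15]
Makespan = max = 24 time units


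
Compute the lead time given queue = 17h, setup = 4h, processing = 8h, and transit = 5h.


Lead time = queue + setup + processing + transit
= 17 + 4 + 8 + 5
= 34 hours


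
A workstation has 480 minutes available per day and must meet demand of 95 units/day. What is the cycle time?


Cycle time = available time / demand
= 480 / 95
= 5.05 min/unit


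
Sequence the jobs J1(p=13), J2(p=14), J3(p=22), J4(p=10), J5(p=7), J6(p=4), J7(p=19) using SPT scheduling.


SPT: sort by shortest processing time
  J6: p=4
  J5: p=7
  J4: p=10
  J1: p=13
  J2: p=14
  J7: p=19
  J3: p=22
Order: J6 → J5 → J4 → J1 → J2 → J7 → J3


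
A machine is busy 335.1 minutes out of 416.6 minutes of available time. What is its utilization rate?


Utilization = busy / total × 100
= 335.1 / 416.6 × 100
= 80.4%


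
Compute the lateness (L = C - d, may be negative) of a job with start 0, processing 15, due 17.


Completion = 0 + 15 = 15
Lateness = C - d = 15 - 17
= -2


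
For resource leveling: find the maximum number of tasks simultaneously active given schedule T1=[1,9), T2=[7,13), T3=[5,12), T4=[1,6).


Check each time point for overlaps:
  t=5: 3 tasks active (T1, T3, T4)
Max concurrent = 3


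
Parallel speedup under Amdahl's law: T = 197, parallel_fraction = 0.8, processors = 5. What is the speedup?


Amdahl's law: T_p = T × ((1-p) + p/N)
= 197 × ((1-0.8) + 0.8/5)
= 197 × (0.20 + 0.1600)
= 197 × 0.3600
= 70.92
Speedup = 197/70.92
= 2.78×


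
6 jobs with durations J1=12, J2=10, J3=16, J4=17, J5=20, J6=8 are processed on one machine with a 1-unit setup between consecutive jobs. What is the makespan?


Makespan = Σ processing + (n-1) × setup
= (12 + 10 + 16 + 17 + 20 + 8) + (6-1)×1
= 83 + 5
= 88 time units


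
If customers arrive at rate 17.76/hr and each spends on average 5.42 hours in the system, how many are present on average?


Little's law: L = λ × W
= 17.76 × 5.42
= 96.26


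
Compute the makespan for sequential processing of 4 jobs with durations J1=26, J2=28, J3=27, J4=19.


Sequential makespan: sum all processing times
= 26 + 28 + 27 + 19
= 100 time units


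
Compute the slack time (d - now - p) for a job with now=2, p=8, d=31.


Slack = due - current_time - processing
= 31 - 2 - 8
= 21


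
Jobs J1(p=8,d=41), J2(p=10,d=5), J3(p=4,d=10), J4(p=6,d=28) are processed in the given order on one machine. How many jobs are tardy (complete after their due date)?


Completion vs due date:
  J1: C=8, d=41 → on time
  J2: C=18, d=5 → TARDY
  J3: C=22, d=10 → TARDY
  J4: C=28, d=28 → on time
Tardy jobs: J2, J3
Count = 2


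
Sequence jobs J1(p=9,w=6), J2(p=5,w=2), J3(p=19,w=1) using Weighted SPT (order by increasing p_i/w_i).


WSPT (Smith's rule): sort by p/w ascending
  J1: p/w = 9/6 = 1.500
  J2: p/w = 5/2 = 2.500
  J3: p/w = 19/1 = 19.000
Order: J1 → J2 → J3


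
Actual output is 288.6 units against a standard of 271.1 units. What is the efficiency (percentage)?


Efficiency = (actual / standard) × 100
= (288.6 / 271.1) × 100
= 106.5%


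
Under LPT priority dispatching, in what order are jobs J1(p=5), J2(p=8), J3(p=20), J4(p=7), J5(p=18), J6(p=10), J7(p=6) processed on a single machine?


LPT: sort by longest processing time first
  J3: p=20
  J5: p=18
  J6: p=10
  J2: p=8
  J4: p=7
  J7: p=6
  J1: p=5
Order: J3 → J5 → J6 → J2 → J4 → J7 → J1


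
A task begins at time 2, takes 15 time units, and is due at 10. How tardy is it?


Completion = start + processing = 2 + 15 = 17
Tardiness = max(0, C - d) = max(0, 17 - 10)
= max(0, 7)
= 7


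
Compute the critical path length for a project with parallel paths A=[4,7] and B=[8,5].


Path A: 4 + 7 = 11
Path B: 8 + 5 = 13
Critical path = longest = max(11, 13)
= 13 (Path B)


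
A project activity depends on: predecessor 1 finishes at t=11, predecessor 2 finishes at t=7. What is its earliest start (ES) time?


ES = max of all predecessor completion times
Predecessors: [11, 7]
ES = max(11, 7)
= 11


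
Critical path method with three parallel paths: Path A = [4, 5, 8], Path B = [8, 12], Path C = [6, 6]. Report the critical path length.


Path A: 4 + 5 + 8 = 17
Path B: 8 + 12 = 20
Path C: 6 + 6 = 12
Critical path = longest = max(17, 20, 12)
= 20 (Path B)


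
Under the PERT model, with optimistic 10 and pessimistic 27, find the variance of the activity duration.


σ² = ((p - o) / 6)² = (p - o)² / 36
= (27 - 10)² / 36
= 17² / 36
= 289 / 36
= 8.0278


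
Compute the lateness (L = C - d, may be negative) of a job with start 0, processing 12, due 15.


Completion = 0 + 12 = 12
Lateness = C - d = 12 - 15
= -3


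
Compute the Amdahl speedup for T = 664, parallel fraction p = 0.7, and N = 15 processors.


Amdahl's law: T_p = T × ((1-p) + p/N)
= 664 × ((1-0.7) + 0.7/15)
= 664 × (0.30 + 0.0467)
= 664 × 0.3467
= 230.19
Speedup = 664/230.19
= 2.88×


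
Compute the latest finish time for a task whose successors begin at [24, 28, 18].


LF = min of all successor start times
Successors start at: [24, 28, 18]
LF = min(24, 28, 18)
= 18


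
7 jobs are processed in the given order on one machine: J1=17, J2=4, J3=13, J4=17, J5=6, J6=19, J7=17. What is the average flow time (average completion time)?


Completion times:
  J1: completes at 17
  J2: completes at 21
  J3: completes at 34
  J4: completes at 51
  J5: completes at 57
  J6: completes at 76
  J7: completes at 93
Sum = 349
Average = 349/7
= 49.86


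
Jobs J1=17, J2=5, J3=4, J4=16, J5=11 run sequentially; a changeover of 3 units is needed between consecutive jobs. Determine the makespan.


Makespan = Σ processing + (n-1) × setup
= (17 + 5 + 4 + 16 + 11) + (5-1)×3
= 53 + 12
= 65 time units


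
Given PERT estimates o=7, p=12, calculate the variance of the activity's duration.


σ² = ((p - o) / 6)² = (p - o)² / 36
= (12 - 7)² / 36
= 5² / 36
= 25 / 36
= 0.6944


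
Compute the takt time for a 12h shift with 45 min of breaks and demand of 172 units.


Available = 12×60 - 45 = 675 min
Takt time = 675 / 172
= 3.92 min/unit


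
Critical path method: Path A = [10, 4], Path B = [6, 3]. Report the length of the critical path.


Path A: 10 + 4 = 14
Path B: 6 + 3 = 9
Critical path = longest = max(14, 9)
= 14 (Path A)
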